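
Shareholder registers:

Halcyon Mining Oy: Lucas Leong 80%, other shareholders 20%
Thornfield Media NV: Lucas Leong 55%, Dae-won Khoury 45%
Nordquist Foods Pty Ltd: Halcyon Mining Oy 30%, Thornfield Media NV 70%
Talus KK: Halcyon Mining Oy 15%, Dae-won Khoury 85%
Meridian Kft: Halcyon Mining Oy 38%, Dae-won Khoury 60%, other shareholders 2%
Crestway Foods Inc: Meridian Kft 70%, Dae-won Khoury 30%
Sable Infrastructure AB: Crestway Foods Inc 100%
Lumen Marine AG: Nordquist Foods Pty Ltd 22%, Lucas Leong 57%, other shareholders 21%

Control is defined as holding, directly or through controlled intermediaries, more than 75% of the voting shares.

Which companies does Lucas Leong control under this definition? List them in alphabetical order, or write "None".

Lucas holds 80% of Halcyon, so Lucas controls Halcyon.
No other company's threshold is met.

Halcyon Mining Oy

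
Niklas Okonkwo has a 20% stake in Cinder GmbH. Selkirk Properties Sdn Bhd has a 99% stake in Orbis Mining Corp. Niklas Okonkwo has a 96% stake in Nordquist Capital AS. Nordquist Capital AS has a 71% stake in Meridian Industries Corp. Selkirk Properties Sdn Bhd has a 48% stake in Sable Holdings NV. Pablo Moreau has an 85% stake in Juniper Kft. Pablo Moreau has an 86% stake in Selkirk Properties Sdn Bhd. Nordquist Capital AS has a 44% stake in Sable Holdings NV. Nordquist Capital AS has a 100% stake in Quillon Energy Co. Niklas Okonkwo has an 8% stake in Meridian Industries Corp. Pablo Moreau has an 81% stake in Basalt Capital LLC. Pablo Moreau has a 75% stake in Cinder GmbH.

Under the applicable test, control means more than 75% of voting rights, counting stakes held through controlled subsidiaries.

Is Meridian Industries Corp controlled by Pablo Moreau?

Pablo holds 86% of Selkirk, so Pablo controls Selkirk.
Selkirk holds 99% of Orbis, so Pablo controls Orbis.
Pablo holds 81% of Basalt, so Pablo controls Basalt.
Pablo holds 85% of Juniper, so Pablo controls Juniper.
Neither Pablo nor any entity Pablo controls holds any voting interest in Meridian.
So Pablo does not control Meridian.

No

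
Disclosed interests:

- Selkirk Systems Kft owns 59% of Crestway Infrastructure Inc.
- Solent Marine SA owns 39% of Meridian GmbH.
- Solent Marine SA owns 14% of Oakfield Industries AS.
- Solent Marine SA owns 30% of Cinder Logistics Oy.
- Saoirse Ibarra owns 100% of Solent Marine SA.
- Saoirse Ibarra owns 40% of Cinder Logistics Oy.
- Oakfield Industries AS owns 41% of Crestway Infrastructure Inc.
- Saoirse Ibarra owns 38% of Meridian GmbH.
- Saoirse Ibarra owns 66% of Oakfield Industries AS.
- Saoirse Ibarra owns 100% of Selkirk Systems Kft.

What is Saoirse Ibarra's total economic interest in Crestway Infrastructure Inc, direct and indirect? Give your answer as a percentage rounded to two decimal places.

Saoirse reaches Crestway along 3 paths.
Via Oakfield: 66% × 41% = 27.06%.
Via Solent → Oakfield: 100% × 14% × 41% = 5.74%.
Via Selkirk: 100% × 59% = 59%.
Total: 27.06% + 5.74% + 59% = 91.8%.
Rounded: 91.80%.

91.80%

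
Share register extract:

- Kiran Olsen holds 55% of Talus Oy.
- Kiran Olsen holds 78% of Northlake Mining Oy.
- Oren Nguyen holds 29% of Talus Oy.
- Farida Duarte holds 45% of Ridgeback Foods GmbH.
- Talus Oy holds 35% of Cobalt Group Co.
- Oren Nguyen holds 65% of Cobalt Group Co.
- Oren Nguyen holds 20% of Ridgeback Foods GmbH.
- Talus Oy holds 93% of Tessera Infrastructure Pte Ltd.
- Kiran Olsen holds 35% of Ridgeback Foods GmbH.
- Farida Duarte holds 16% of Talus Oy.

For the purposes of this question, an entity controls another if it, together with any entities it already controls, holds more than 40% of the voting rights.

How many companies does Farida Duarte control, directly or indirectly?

1

Farida holds 45% of Ridgeback, so Farida controls Ridgeback.
No other company's threshold is met.
Farida controls 1 company.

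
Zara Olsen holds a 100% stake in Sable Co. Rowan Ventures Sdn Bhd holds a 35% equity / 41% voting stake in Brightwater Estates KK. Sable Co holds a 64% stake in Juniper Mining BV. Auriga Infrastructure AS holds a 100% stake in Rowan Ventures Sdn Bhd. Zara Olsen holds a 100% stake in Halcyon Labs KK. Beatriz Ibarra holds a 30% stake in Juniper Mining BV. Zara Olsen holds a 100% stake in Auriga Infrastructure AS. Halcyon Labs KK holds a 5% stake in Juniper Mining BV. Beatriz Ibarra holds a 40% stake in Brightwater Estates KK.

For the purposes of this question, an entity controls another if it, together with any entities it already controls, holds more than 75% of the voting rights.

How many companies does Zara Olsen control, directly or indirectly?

4

Zara holds 100% of Auriga, so Zara controls Auriga.
Zara holds 100% of Halcyon, so Zara controls Halcyon.
Zara holds 100% of Sable, so Zara controls Sable.
Auriga holds 100% of Rowan, so Zara controls Rowan.
No other company's threshold is met.
Zara controls 4 companies.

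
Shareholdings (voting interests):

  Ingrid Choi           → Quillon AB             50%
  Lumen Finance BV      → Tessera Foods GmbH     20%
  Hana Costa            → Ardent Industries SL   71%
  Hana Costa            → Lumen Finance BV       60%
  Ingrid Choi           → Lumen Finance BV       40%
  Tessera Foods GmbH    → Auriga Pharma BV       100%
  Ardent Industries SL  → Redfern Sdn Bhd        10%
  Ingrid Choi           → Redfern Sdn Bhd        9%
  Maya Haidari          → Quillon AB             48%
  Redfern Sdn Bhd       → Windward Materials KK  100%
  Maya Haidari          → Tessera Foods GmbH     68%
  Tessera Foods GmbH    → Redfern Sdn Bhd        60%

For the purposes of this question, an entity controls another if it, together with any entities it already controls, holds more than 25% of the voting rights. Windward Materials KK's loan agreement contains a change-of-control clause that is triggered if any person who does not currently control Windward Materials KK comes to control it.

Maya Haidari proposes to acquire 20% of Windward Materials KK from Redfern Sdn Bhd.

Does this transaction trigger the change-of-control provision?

The purchase adds only to Maya's holdings (Redfern's stake shrinks), so Maya is the only person who could newly come to control Windward.
Maya holds 68% of Tessera, so Maya controls Tessera.
Tessera holds 60% of Redfern, so Maya controls Redfern.
Redfern holds 100% of Windward, so Maya controls Windward.
So Maya already controls Windward before the transaction.
After the purchase, Maya holds 20% of Windward directly, and Redfern's stake falls to 80%.
Maya controlled Windward already, so this is not a new person acquiring control; every other person's position is unchanged or reduced.
No new person acquires control, so the clause is not triggered.

No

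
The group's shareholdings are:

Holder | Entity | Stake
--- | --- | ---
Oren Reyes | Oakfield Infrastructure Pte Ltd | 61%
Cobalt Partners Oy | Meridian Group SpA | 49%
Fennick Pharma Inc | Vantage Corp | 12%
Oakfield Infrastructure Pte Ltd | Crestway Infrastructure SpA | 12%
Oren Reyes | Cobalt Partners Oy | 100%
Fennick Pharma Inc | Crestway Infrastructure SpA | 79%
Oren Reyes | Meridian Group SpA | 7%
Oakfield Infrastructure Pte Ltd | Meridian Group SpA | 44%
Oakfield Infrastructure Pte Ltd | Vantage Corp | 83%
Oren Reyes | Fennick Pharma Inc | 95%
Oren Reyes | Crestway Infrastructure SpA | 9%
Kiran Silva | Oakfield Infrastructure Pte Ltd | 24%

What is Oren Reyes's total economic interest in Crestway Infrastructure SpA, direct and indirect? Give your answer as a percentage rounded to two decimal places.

91.37%

Oren reaches Crestway along 3 paths.
Direct stake: 9% = 9%.
Via Oakfield: 61% × 12% = 7.32%.
Via Fennick: 95% × 79% = 75.05%.
Total: 9% + 7.32% + 75.05% = 91.37%.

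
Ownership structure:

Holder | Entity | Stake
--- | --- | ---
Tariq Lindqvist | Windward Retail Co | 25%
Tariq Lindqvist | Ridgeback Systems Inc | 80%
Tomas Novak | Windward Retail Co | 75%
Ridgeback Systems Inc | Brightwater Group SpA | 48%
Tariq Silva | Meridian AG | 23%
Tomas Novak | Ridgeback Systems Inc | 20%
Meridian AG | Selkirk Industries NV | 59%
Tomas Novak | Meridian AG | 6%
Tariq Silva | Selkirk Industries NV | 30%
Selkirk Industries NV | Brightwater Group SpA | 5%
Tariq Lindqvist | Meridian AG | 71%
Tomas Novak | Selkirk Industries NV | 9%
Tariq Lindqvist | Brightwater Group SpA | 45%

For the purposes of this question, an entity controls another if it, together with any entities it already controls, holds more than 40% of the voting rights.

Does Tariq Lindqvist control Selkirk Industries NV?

Tariq Lindqvist holds 71% of Meridian, so Tariq Lindqvist controls Meridian.
Meridian holds 59% of Selkirk, so Tariq Lindqvist controls Selkirk.

Yes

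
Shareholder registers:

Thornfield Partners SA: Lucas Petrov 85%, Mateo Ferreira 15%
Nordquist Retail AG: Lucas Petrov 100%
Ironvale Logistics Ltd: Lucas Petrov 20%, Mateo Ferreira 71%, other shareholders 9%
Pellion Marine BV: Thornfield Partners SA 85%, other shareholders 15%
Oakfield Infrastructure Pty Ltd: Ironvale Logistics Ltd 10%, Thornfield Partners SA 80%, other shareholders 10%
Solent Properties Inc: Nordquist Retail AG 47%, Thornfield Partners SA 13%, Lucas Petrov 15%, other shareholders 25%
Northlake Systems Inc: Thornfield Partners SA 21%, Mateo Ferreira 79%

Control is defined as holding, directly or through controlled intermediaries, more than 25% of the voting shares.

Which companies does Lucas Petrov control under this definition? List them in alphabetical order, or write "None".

Lucas holds 85% of Thornfield, so Lucas controls Thornfield.
Lucas holds 100% of Nordquist, so Lucas controls Nordquist.
Thornfield holds 85% of Pellion, so Lucas controls Pellion.
Thornfield holds 80% of Oakfield, so Lucas controls Oakfield.
Nordquist and Thornfield and Lucas together hold 47% + 13% + 15% = 75% of Solent, so Lucas controls Solent.
No other company's threshold is met.

Nordquist Retail AG, Oakfield Infrastructure Pty Ltd, Pellion Marine BV, Solent Properties Inc, Thornfield Partners SA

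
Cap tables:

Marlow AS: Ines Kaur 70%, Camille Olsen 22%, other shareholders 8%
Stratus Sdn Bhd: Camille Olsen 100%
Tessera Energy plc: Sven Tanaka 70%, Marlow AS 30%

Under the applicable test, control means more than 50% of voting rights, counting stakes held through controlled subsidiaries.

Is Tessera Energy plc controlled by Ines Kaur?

Ines holds 70% of Marlow, so Ines controls Marlow.
In Tessera, Ines's side holds only 30%, not > 50%.
So Ines does not control Tessera.

No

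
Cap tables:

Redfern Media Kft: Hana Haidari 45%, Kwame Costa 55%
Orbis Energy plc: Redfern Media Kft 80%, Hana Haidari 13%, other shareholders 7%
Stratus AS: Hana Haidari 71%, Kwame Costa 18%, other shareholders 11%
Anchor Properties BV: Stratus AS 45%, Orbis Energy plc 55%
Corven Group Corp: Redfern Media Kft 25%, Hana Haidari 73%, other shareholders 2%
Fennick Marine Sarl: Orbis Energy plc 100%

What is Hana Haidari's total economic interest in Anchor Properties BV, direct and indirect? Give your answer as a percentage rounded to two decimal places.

Hana reaches Anchor along 3 paths.
Via Stratus: 71% × 45% = 31.95%.
Via Redfern → Orbis: 45% × 80% × 55% = 19.8%.
Via Orbis: 13% × 55% = 7.15%.
Total: 31.95% + 19.8% + 7.15% = 58.9%.
Rounded: 58.90%.

58.90%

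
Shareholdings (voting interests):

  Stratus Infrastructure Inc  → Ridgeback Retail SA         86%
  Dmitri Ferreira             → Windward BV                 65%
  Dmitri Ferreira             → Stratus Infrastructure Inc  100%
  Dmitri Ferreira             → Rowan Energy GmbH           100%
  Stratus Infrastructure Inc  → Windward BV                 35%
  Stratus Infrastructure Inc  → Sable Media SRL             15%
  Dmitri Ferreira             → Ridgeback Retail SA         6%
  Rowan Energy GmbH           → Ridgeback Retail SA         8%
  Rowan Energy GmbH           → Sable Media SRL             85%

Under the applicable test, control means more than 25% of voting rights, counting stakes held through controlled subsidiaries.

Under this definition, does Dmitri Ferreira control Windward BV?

Dmitri holds 100% of Stratus, so Dmitri controls Stratus.
Stratus and Dmitri together hold 35% + 65% = 100% of Windward, so Dmitri controls Windward.

Yes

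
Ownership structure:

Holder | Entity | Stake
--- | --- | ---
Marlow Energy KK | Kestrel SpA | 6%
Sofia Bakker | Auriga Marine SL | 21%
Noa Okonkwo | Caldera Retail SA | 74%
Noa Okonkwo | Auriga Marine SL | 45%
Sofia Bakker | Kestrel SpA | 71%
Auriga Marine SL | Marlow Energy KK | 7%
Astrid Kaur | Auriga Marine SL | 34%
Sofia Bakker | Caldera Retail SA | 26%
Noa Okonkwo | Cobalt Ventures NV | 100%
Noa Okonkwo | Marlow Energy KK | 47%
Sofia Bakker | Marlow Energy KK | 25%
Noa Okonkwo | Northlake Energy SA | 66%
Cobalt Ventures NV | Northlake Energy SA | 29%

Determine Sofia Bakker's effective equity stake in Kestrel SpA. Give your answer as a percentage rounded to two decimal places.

72.59%

Sofia reaches Kestrel along 3 paths.
Direct stake: 71% = 71%.
Via Auriga → Marlow: 21% × 7% × 6% = 0.0882%.
Via Marlow: 25% × 6% = 1.5%.
Total: 71% + 0.0882% + 1.5% = 72.5882%.
Rounded: 72.59%.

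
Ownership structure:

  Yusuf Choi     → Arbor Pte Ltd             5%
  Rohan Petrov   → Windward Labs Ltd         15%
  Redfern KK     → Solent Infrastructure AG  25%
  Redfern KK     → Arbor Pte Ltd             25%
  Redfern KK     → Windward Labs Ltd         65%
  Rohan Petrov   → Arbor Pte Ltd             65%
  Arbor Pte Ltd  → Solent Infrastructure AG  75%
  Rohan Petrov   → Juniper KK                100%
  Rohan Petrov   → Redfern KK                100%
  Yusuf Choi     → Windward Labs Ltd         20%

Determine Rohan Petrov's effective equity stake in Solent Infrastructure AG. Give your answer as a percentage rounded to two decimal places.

92.50%

Rohan reaches Solent along 3 paths.
Via Redfern: 100% × 25% = 25%.
Via Redfern → Arbor: 100% × 25% × 75% = 18.75%.
Via Arbor: 65% × 75% = 48.75%.
Total: 25% + 18.75% + 48.75% = 92.5%.
Rounded: 92.50%.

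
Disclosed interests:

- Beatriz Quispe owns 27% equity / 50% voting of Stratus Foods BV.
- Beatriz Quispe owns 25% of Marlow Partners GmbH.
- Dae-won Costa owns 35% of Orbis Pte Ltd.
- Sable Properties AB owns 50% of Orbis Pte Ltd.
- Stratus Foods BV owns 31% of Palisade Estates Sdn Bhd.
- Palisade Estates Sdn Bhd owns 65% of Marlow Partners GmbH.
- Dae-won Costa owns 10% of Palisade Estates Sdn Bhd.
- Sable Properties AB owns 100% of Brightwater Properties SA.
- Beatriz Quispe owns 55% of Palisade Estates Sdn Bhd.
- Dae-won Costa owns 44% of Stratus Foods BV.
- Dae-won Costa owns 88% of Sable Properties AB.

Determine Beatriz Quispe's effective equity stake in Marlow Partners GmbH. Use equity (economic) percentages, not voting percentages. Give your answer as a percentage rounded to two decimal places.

Beatriz reaches Marlow along 3 paths.
Via Palisade: 55% × 65% = 35.75%.
Via Stratus → Palisade: 27% × 31% × 65% = 5.4405%.
Direct stake: 25% = 25%.
Total: 35.75% + 5.4405% + 25% = 66.1905%.
Rounded: 66.19%.

66.19%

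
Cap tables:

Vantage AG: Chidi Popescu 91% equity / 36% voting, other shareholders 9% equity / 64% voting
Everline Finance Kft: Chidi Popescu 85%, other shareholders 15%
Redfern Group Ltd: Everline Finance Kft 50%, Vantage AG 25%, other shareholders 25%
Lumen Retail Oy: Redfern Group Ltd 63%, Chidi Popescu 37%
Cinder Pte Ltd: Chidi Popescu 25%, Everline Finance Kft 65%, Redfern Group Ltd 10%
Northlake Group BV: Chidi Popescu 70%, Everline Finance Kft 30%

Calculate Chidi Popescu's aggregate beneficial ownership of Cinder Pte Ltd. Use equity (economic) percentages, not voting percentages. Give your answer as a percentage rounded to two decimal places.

Chidi reaches Cinder along 4 paths.
Direct stake: 25% = 25%.
Via Everline: 85% × 65% = 55.25%.
Via Everline → Redfern: 85% × 50% × 10% = 4.25%.
Via Vantage → Redfern: 91% × 25% × 10% = 2.275%.
Total: 25% + 55.25% + 4.25% + 2.275% = 86.775%.
Rounded: 86.78%.

86.78%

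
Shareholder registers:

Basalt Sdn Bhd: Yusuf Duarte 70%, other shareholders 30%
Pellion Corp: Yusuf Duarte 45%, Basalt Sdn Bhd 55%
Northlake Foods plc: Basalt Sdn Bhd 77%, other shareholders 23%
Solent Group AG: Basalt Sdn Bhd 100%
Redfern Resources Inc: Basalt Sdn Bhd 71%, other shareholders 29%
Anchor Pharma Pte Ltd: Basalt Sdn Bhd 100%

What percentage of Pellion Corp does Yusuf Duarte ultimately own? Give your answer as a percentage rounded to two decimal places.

83.50%

Yusuf reaches Pellion along 2 paths.
Direct stake: 45% = 45%.
Via Basalt: 70% × 55% = 38.5%.
Total: 45% + 38.5% = 83.5%.
Rounded: 83.50%.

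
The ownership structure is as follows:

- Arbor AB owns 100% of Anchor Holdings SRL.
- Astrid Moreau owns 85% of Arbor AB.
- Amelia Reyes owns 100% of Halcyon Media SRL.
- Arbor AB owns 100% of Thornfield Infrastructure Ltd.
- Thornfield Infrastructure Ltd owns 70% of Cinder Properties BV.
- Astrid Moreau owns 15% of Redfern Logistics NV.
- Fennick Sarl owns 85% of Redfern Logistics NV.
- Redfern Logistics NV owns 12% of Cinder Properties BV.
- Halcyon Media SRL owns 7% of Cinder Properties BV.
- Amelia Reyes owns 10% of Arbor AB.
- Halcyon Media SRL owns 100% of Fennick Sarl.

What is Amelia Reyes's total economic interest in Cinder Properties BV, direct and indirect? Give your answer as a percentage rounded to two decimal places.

Amelia reaches Cinder along 3 paths.
Via Arbor → Thornfield: 10% × 100% × 70% = 7%.
Via Halcyon: 100% × 7% = 7%.
Via Halcyon → Fennick → Redfern: 100% × 100% × 85% × 12% = 10.2%.
Total: 7% + 7% + 10.2% = 24.2%.
Rounded: 24.20%.

24.20%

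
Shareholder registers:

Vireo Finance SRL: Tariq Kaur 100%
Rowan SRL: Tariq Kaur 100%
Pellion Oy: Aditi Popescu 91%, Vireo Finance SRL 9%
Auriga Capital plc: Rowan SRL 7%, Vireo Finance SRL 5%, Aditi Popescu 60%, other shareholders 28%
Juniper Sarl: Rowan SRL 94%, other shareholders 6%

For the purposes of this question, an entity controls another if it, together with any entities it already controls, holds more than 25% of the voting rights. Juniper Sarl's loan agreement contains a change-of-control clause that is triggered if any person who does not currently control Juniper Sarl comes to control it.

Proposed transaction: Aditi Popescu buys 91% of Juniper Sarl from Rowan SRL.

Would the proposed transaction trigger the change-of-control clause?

The purchase adds only to Aditi's holdings (Rowan's stake shrinks), so Aditi is the only person who could newly come to control Juniper.
Aditi holds 91% of Pellion, so Aditi controls Pellion.
Aditi holds 60% of Auriga, so Aditi controls Auriga.
Neither Aditi nor any entity Aditi controls holds any voting interest in Juniper.
So before the transaction, Aditi does not control Juniper.
After the purchase, Aditi holds 91% of Juniper directly, and Rowan's stake falls to 3%.
Aditi holds 91% of Juniper, so Aditi controls Juniper.
Aditi did not control Juniper before and does after, so the clause is triggered.

Yes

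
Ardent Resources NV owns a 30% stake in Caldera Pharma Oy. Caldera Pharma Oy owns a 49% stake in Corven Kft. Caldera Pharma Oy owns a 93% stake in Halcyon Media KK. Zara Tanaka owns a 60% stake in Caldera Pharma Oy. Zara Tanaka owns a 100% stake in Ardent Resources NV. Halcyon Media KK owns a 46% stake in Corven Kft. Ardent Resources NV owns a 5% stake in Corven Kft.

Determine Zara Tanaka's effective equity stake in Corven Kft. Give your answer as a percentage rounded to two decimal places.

Zara reaches Corven along 5 paths.
Via Caldera: 60% × 49% = 29.4%.
Via Ardent → Caldera: 100% × 30% × 49% = 14.7%.
Via Caldera → Halcyon: 60% × 93% × 46% = 25.668%.
Via Ardent → Caldera → Halcyon: 100% × 30% × 93% × 46% = 12.834%.
Via Ardent: 100% × 5% = 5%.
Total: 29.4% + 14.7% + 25.668% + 12.834% + 5% = 87.602%.
Rounded: 87.60%.

87.60%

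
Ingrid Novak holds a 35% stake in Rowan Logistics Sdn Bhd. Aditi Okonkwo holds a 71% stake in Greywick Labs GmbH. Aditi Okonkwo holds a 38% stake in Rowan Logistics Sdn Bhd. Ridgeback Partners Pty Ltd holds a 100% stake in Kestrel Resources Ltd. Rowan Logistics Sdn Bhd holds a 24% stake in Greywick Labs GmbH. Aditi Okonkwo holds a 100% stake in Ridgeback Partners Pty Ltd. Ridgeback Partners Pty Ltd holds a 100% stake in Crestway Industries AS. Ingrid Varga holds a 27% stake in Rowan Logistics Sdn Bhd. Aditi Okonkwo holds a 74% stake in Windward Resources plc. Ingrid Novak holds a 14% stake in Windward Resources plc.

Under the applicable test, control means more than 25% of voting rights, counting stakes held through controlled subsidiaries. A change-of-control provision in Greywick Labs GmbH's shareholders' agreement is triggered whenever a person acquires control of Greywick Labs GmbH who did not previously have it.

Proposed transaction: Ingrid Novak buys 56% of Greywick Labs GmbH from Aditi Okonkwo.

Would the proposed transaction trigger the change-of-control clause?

Yes

The purchase adds only to Ingrid Novak's holdings (Aditi's stake shrinks), so Ingrid Novak is the only person who could newly come to control Greywick.
Ingrid Novak holds 35% of Rowan, so Ingrid Novak controls Rowan.
In Greywick, Ingrid Novak's side holds only 24%, not > 25%.
So before the transaction, Ingrid Novak does not control Greywick.
After the purchase, Ingrid Novak holds 56% of Greywick directly, and Aditi's stake falls to 15%.
Rowan and Ingrid Novak together hold 24% + 56% = 80% of Greywick, so Ingrid Novak controls Greywick.
Ingrid Novak did not control Greywick before and does after, so the clause is triggered.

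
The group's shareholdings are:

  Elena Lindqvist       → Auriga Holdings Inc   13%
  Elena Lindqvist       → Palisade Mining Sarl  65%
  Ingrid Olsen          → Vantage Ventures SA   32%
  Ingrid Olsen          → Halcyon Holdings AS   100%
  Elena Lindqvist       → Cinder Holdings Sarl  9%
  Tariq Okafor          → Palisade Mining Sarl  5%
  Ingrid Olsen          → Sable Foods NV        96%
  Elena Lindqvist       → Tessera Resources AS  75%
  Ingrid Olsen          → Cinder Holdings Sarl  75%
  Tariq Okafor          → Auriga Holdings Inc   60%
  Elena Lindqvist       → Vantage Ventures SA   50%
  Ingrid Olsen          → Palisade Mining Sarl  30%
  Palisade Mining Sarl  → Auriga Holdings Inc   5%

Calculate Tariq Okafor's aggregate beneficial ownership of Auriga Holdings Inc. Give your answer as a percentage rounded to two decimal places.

Tariq reaches Auriga along 2 paths.
Direct stake: 60% = 60%.
Via Palisade: 5% × 5% = 0.25%.
Total: 60% + 0.25% = 60.25%.

60.25%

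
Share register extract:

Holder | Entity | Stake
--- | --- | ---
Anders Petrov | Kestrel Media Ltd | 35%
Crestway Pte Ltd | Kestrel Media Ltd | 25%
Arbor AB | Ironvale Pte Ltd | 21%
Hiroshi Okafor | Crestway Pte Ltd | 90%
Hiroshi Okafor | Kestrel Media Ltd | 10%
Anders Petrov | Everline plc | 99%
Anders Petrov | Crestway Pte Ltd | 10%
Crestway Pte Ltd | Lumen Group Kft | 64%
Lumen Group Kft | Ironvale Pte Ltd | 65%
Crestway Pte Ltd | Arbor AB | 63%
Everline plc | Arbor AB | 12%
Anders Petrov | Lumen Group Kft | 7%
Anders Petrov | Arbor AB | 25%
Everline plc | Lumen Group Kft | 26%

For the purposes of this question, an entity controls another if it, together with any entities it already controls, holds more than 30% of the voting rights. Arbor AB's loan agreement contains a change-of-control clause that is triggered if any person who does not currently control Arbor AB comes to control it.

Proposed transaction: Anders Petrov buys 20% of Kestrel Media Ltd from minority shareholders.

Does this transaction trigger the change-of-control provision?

The purchase changes only Anders's holdings, so Anders is the only person who could newly come to control Arbor.
Anders holds 99% of Everline, so Anders controls Everline.
Anders and Everline together hold 25% + 12% = 37% of Arbor, so Anders controls Arbor.
So Anders already controls Arbor before the transaction.
After the purchase, Anders's direct stake in Kestrel rises to 35% + 20% = 55%.
Anders controlled Arbor already, so this is not a new person acquiring control; every other person's position is unchanged or reduced.
No new person acquires control, so the clause is not triggered.

No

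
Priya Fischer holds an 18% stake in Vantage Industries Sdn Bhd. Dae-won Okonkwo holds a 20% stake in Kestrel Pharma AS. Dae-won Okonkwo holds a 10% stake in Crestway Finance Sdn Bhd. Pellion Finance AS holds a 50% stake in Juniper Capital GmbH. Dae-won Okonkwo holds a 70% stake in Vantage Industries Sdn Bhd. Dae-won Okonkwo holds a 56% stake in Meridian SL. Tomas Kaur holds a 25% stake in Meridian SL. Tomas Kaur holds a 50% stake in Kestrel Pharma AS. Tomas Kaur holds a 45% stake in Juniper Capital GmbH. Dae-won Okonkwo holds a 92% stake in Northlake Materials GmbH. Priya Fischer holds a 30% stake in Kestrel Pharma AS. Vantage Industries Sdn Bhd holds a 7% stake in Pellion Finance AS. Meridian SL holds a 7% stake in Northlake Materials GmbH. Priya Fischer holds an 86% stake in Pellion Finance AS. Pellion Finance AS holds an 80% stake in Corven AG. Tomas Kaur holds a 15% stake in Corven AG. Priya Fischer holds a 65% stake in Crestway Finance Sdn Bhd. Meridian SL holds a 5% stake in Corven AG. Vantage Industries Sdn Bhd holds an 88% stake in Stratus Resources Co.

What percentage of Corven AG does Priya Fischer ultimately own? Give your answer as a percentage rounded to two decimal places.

Priya reaches Corven along 2 paths.
Via Pellion: 86% × 80% = 68.8%.
Via Vantage → Pellion: 18% × 7% × 80% = 1.008%.
Total: 68.8% + 1.008% = 69.808%.
Rounded: 69.81%.

69.81%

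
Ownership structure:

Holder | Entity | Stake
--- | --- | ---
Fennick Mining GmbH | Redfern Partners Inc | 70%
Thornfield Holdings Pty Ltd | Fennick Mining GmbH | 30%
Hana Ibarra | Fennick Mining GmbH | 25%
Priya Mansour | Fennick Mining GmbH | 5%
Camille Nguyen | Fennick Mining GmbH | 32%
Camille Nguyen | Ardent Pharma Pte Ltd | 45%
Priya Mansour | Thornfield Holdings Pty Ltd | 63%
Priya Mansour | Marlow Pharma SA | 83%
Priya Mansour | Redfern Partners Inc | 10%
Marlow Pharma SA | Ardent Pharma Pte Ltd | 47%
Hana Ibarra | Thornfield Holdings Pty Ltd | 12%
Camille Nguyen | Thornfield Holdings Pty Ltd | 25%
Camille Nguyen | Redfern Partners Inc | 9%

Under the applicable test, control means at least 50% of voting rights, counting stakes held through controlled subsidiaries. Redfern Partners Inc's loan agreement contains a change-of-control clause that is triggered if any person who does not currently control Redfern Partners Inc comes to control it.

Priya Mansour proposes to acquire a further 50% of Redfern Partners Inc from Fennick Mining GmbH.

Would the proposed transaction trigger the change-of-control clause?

Yes

The purchase adds only to Priya's holdings (Fennick's stake shrinks), so Priya is the only person who could newly come to control Redfern.
Priya holds 63% of Thornfield, so Priya controls Thornfield.
Priya holds 83% of Marlow, so Priya controls Marlow.
In Redfern, Priya's side holds only 10%, not ≥ 50%.
So before the transaction, Priya does not control Redfern.
After the purchase, Priya's direct stake in Redfern rises to 10% + 50% = 60%, and Fennick's stake falls to 20%.
Priya holds 60% of Redfern, so Priya controls Redfern.
Priya did not control Redfern before and does after, so the clause is triggered.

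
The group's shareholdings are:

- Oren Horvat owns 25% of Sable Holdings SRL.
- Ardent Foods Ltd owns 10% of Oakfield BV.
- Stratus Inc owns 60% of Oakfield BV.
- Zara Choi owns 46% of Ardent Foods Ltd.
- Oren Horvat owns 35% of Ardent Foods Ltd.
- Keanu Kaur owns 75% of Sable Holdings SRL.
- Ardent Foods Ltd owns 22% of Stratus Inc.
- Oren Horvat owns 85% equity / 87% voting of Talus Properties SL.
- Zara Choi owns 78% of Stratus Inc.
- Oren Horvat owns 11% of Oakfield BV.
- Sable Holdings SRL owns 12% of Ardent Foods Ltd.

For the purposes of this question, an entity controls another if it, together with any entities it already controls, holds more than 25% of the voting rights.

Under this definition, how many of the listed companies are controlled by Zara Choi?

3

Zara holds 46% of Ardent, so Zara controls Ardent.
Ardent and Zara together hold 22% + 78% = 100% of Stratus, so Zara controls Stratus.
Stratus and Ardent together hold 60% + 10% = 70% of Oakfield, so Zara controls Oakfield.
No other company's threshold is met.
Zara controls 3 companies.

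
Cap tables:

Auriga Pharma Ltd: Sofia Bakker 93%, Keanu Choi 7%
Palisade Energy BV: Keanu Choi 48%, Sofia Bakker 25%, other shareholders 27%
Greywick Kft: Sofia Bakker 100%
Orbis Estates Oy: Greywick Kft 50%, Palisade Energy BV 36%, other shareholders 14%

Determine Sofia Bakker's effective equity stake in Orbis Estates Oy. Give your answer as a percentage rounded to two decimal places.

Sofia reaches Orbis along 2 paths.
Via Greywick: 100% × 50% = 50%.
Via Palisade: 25% × 36% = 9%.
Total: 50% + 9% = 59%.
Rounded: 59.00%.

59.00%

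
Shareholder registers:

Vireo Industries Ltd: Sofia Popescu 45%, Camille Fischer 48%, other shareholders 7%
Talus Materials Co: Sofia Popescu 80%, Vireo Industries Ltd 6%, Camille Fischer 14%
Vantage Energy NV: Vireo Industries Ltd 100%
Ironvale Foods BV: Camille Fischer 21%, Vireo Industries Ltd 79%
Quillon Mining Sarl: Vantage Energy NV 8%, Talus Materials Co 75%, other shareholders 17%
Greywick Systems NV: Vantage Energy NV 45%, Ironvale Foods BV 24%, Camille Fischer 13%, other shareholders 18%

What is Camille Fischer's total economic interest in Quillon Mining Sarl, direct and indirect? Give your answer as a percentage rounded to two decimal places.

Camille reaches Quillon along 3 paths.
Via Vireo → Vantage: 48% × 100% × 8% = 3.84%.
Via Vireo → Talus: 48% × 6% × 75% = 2.16%.
Via Talus: 14% × 75% = 10.5%.
Total: 3.84% + 2.16% + 10.5% = 16.5%.
Rounded: 16.50%.

16.50%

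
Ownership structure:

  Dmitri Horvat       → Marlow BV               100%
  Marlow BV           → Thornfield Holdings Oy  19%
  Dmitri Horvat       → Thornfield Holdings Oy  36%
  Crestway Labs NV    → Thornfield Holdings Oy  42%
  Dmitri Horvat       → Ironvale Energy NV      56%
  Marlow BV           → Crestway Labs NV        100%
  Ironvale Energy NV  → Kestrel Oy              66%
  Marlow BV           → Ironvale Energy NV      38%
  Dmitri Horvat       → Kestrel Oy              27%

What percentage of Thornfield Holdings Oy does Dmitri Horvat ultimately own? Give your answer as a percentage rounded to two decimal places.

Dmitri reaches Thornfield along 3 paths.
Via Marlow → Crestway: 100% × 100% × 42% = 42%.
Direct stake: 36% = 36%.
Via Marlow: 100% × 19% = 19%.
Total: 42% + 36% + 19% = 97%.
Rounded: 97.00%.

97.00%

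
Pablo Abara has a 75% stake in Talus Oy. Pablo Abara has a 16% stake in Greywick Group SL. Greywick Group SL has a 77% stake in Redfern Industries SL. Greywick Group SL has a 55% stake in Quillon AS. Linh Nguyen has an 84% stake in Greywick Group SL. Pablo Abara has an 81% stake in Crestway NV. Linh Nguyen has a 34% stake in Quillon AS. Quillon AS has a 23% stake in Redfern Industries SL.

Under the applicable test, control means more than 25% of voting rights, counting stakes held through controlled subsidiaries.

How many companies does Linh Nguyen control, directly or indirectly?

Linh holds 84% of Greywick, so Linh controls Greywick.
Linh and Greywick together hold 34% + 55% = 89% of Quillon, so Linh controls Quillon.
Greywick and Quillon together hold 77% + 23% = 100% of Redfern, so Linh controls Redfern.
No other company's threshold is met.
Linh controls 3 companies.

3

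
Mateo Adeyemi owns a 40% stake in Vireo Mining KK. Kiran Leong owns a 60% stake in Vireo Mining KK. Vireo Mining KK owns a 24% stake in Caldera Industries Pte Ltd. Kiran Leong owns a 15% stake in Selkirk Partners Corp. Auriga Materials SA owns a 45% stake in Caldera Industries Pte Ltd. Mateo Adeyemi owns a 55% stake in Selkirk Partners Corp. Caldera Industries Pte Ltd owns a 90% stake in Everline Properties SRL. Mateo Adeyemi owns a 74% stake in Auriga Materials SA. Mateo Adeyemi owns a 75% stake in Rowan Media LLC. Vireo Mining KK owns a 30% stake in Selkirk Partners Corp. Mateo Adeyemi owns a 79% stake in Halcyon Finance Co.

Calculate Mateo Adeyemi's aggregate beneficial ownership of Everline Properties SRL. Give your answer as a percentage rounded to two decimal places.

38.61%

Mateo reaches Everline along 2 paths.
Via Vireo → Caldera: 40% × 24% × 90% = 8.64%.
Via Auriga → Caldera: 74% × 45% × 90% = 29.97%.
Total: 8.64% + 29.97% = 38.61%.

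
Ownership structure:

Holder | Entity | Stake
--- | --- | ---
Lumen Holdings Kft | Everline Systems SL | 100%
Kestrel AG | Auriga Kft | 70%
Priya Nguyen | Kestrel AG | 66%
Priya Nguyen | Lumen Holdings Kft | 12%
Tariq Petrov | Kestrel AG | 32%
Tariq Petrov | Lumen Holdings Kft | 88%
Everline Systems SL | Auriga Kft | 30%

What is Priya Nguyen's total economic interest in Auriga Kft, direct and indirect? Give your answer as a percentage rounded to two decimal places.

49.80%

Priya reaches Auriga along 2 paths.
Via Lumen → Everline: 12% × 100% × 30% = 3.6%.
Via Kestrel: 66% × 70% = 46.2%.
Total: 3.6% + 46.2% = 49.8%.
Rounded: 49.80%.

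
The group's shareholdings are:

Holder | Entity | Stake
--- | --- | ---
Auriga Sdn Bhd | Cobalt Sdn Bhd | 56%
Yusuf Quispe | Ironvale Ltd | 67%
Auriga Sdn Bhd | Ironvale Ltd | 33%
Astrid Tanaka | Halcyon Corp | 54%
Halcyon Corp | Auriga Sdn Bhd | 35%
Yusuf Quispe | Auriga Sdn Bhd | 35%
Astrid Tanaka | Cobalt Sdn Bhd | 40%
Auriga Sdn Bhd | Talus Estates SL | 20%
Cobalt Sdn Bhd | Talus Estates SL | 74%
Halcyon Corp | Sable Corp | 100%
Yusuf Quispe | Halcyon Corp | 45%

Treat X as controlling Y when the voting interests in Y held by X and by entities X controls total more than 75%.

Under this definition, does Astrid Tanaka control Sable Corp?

Astrid's largest direct stake is 54% in Halcyon, which does not meet the threshold, so Astrid controls no company.
Neither Astrid nor any entity Astrid controls holds any voting interest in Sable.
So Astrid does not control Sable.

No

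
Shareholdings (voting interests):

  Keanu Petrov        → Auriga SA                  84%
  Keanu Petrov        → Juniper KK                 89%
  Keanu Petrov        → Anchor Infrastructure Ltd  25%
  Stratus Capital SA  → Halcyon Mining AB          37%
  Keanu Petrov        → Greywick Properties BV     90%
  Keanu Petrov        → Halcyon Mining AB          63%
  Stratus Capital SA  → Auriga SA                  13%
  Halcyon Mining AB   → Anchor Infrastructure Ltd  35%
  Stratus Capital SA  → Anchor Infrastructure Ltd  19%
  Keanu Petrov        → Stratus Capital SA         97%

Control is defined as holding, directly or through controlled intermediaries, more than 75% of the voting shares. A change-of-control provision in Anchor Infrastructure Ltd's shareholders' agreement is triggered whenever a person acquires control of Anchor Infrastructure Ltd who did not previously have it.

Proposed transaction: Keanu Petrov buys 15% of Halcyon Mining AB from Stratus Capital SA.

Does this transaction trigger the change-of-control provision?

The purchase adds only to Keanu's holdings (Stratus's stake shrinks), so Keanu is the only person who could newly come to control Anchor.
Keanu holds 97% of Stratus, so Keanu controls Stratus.
Stratus and Keanu together hold 37% + 63% = 100% of Halcyon, so Keanu controls Halcyon.
Keanu and Stratus and Halcyon together hold 25% + 19% + 35% = 79% of Anchor, so Keanu controls Anchor.
So Keanu already controls Anchor before the transaction.
After the purchase, Keanu's direct stake in Halcyon rises to 63% + 15% = 78%, and Stratus's stake falls to 22%.
Keanu controlled Anchor already, so this is not a new person acquiring control; every other person's position is unchanged or reduced.
No new person acquires control, so the clause is not triggered.

No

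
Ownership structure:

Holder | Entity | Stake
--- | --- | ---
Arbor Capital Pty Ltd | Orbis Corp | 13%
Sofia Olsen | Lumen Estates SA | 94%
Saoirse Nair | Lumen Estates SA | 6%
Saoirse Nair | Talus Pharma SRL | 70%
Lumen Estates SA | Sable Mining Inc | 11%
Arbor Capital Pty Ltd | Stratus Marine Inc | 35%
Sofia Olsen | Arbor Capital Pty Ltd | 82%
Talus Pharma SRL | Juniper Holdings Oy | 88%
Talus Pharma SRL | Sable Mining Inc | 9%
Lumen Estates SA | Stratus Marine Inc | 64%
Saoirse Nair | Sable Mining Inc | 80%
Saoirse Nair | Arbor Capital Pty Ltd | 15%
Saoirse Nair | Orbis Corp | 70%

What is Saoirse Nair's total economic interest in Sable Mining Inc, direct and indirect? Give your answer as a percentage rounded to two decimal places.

Saoirse reaches Sable along 3 paths.
Via Talus: 70% × 9% = 6.3%.
Direct stake: 80% = 80%.
Via Lumen: 6% × 11% = 0.66%.
Total: 6.3% + 80% + 0.66% = 86.96%.

86.96%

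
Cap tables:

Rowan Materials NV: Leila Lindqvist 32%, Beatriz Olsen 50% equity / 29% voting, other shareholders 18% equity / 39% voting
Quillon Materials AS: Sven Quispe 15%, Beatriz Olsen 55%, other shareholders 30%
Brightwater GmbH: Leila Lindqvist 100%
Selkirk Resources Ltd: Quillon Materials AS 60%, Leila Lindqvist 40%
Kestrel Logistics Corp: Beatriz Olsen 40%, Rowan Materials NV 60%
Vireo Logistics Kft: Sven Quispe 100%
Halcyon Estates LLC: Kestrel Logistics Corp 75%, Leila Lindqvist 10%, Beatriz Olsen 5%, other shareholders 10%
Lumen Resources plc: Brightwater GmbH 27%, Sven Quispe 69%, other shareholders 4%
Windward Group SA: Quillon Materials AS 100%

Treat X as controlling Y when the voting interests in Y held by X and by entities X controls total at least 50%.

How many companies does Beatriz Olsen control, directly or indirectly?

Beatriz holds 55% of Quillon, so Beatriz controls Quillon.
Quillon holds 60% of Selkirk, so Beatriz controls Selkirk.
Quillon holds 100% of Windward, so Beatriz controls Windward.
No other company's threshold is met.
Beatriz controls 3 companies.

3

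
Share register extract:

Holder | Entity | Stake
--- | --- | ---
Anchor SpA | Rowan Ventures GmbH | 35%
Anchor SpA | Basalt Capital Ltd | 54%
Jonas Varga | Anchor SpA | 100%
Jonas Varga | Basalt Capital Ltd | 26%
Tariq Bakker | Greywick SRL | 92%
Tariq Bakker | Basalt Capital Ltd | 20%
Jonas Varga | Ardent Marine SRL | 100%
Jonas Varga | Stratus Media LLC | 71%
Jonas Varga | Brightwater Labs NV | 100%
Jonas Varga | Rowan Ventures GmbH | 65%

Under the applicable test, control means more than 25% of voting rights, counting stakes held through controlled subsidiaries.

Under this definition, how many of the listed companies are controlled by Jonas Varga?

6

Jonas holds 100% of Anchor, so Jonas controls Anchor.
Jonas holds 71% of Stratus, so Jonas controls Stratus.
Anchor and Jonas together hold 54% + 26% = 80% of Basalt, so Jonas controls Basalt.
Anchor and Jonas together hold 35% + 65% = 100% of Rowan, so Jonas controls Rowan.
Jonas holds 100% of Brightwater, so Jonas controls Brightwater.
Jonas holds 100% of Ardent, so Jonas controls Ardent.
No other company's threshold is met.
Jonas controls 6 companies.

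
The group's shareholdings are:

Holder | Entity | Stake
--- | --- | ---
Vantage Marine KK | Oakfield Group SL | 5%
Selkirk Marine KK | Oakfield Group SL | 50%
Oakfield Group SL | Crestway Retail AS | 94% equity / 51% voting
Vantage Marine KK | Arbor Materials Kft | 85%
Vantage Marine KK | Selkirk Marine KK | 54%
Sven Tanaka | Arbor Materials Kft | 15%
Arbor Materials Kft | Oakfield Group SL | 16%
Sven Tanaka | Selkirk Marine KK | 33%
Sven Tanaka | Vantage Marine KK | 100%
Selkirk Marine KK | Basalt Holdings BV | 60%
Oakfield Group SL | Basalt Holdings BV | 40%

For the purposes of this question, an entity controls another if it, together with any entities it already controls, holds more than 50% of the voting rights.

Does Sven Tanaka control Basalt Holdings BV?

Sven holds 100% of Vantage, so Sven controls Vantage.
Sven and Vantage together hold 15% + 85% = 100% of Arbor, so Sven controls Arbor.
Vantage and Sven together hold 54% + 33% = 87% of Selkirk, so Sven controls Selkirk.
Vantage and Selkirk and Arbor together hold 5% + 50% + 16% = 71% of Oakfield, so Sven controls Oakfield.
Selkirk and Oakfield together hold 60% + 40% = 100% of Basalt, so Sven controls Basalt.

Yes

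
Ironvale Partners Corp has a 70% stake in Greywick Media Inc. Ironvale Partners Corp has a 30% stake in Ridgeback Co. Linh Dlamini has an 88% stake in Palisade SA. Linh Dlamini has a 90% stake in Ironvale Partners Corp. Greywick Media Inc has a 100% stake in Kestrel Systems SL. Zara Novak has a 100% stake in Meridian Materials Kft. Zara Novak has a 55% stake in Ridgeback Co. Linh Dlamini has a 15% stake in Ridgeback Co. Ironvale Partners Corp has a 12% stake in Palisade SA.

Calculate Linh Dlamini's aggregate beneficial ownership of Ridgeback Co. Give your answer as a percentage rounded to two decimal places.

42.00%

Linh reaches Ridgeback along 2 paths.
Via Ironvale: 90% × 30% = 27%.
Direct stake: 15% = 15%.
Total: 27% + 15% = 42%.
Rounded: 42.00%.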